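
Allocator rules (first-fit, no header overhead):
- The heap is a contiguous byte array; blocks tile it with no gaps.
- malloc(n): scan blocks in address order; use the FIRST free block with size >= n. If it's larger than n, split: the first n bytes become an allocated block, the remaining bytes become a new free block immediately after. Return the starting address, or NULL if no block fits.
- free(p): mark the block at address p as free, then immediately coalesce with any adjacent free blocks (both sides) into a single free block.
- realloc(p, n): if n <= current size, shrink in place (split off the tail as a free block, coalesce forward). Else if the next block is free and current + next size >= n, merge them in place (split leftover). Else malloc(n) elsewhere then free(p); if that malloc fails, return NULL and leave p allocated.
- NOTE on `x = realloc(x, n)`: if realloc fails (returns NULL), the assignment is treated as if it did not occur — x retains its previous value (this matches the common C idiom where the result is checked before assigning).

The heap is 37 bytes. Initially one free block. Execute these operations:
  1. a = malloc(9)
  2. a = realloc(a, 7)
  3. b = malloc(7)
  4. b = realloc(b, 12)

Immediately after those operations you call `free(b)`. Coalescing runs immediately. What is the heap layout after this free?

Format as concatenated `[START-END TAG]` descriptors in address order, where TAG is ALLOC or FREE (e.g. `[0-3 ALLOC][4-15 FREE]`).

Answer: [0-6 ALLOC][7-36 FREE]

Derivation:
Op 1: a = malloc(9) -> a = 0; heap: [0-8 ALLOC][9-36 FREE]
Op 2: a = realloc(a, 7) -> a = 0; heap: [0-6 ALLOC][7-36 FREE]
Op 3: b = malloc(7) -> b = 7; heap: [0-6 ALLOC][7-13 ALLOC][14-36 FREE]
Op 4: b = realloc(b, 12) -> b = 7; heap: [0-6 ALLOC][7-18 ALLOC][19-36 FREE]
free(b): b = 7 -> block [7-18 ALLOC]; mark free, coalesce with adjacent free neighbors -> [0-6 ALLOC][7-36 FREE]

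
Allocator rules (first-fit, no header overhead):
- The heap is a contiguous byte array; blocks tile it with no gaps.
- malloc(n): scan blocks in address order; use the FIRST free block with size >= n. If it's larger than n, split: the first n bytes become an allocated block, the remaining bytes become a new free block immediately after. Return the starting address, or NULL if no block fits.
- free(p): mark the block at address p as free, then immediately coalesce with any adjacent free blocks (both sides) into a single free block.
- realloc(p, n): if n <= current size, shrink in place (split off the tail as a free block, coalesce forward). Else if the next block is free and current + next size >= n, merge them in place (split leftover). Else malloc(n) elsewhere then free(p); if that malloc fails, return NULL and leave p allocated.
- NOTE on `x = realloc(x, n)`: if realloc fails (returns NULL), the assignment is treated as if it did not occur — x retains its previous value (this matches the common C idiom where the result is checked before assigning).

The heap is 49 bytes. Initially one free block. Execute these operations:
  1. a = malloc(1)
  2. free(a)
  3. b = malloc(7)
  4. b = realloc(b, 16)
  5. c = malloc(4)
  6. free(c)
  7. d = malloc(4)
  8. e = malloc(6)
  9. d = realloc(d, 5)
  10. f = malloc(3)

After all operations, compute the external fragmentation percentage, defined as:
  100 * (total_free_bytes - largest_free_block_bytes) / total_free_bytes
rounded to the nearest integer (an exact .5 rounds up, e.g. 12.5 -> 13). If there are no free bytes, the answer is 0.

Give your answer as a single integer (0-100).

Answer: 5

Derivation:
Op 1: a = malloc(1) -> a = 0; heap: [0-0 ALLOC][1-48 FREE]
Op 2: free(a) -> (freed a); heap: [0-48 FREE]
Op 3: b = malloc(7) -> b = 0; heap: [0-6 ALLOC][7-48 FREE]
Op 4: b = realloc(b, 16) -> b = 0; heap: [0-15 ALLOC][16-48 FREE]
Op 5: c = malloc(4) -> c = 16; heap: [0-15 ALLOC][16-19 ALLOC][20-48 FREE]
Op 6: free(c) -> (freed c); heap: [0-15 ALLOC][16-48 FREE]
Op 7: d = malloc(4) -> d = 16; heap: [0-15 ALLOC][16-19 ALLOC][20-48 FREE]
Op 8: e = malloc(6) -> e = 20; heap: [0-15 ALLOC][16-19 ALLOC][20-25 ALLOC][26-48 FREE]
Op 9: d = realloc(d, 5) -> d = 26; heap: [0-15 ALLOC][16-19 FREE][20-25 ALLOC][26-30 ALLOC][31-48 FREE]
Op 10: f = malloc(3) -> f = 16; heap: [0-15 ALLOC][16-18 ALLOC][19-19 FREE][20-25 ALLOC][26-30 ALLOC][31-48 FREE]
Free blocks: [1 18] total_free=19 largest=18 -> 100*(19-18)/19 = 100/19 ≈ 5.263 -> rounds to 5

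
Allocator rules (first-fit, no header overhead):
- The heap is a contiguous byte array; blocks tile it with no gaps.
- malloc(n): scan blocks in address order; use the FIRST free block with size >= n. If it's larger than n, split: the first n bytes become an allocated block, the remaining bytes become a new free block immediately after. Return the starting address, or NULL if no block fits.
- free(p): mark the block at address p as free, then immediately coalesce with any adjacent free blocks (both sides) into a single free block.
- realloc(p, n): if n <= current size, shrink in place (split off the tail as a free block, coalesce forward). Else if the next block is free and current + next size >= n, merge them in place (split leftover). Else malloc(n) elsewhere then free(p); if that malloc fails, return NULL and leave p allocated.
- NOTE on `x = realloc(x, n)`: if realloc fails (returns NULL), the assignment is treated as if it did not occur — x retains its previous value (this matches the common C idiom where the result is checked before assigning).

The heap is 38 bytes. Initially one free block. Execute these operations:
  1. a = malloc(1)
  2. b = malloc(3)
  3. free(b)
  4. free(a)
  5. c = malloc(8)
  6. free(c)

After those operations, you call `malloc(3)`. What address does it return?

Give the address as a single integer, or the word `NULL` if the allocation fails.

Op 1: a = malloc(1) -> a = 0; heap: [0-0 ALLOC][1-37 FREE]
Op 2: b = malloc(3) -> b = 1; heap: [0-0 ALLOC][1-3 ALLOC][4-37 FREE]
Op 3: free(b) -> (freed b); heap: [0-0 ALLOC][1-37 FREE]
Op 4: free(a) -> (freed a); heap: [0-37 FREE]
Op 5: c = malloc(8) -> c = 0; heap: [0-7 ALLOC][8-37 FREE]
Op 6: free(c) -> (freed c); heap: [0-37 FREE]
malloc(3): first-fit scan over [0-37 FREE] -> 0

Answer: 0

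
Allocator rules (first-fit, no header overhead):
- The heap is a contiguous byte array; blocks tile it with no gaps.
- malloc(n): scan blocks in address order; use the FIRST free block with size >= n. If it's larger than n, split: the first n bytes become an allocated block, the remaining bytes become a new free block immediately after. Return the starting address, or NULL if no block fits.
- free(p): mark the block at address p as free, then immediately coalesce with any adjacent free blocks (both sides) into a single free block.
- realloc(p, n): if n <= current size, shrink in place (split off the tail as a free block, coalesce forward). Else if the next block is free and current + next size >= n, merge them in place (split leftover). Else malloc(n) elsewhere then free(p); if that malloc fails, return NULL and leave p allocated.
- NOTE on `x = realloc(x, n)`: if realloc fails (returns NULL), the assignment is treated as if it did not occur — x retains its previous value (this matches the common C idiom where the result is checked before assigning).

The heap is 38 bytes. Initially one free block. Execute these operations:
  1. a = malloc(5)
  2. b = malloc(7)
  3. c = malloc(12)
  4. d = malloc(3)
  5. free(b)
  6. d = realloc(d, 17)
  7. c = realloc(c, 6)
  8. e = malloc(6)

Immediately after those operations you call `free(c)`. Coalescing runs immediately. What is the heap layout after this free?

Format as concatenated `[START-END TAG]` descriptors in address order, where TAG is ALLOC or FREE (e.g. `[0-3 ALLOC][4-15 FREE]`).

Answer: [0-4 ALLOC][5-10 ALLOC][11-23 FREE][24-26 ALLOC][27-37 FREE]

Derivation:
Op 1: a = malloc(5) -> a = 0; heap: [0-4 ALLOC][5-37 FREE]
Op 2: b = malloc(7) -> b = 5; heap: [0-4 ALLOC][5-11 ALLOC][12-37 FREE]
Op 3: c = malloc(12) -> c = 12; heap: [0-4 ALLOC][5-11 ALLOC][12-23 ALLOC][24-37 FREE]
Op 4: d = malloc(3) -> d = 24; heap: [0-4 ALLOC][5-11 ALLOC][12-23 ALLOC][24-26 ALLOC][27-37 FREE]
Op 5: free(b) -> (freed b); heap: [0-4 ALLOC][5-11 FREE][12-23 ALLOC][24-26 ALLOC][27-37 FREE]
Op 6: d = realloc(d, 17) -> NULL (d unchanged); heap: [0-4 ALLOC][5-11 FREE][12-23 ALLOC][24-26 ALLOC][27-37 FREE]
Op 7: c = realloc(c, 6) -> c = 12; heap: [0-4 ALLOC][5-11 FREE][12-17 ALLOC][18-23 FREE][24-26 ALLOC][27-37 FREE]
Op 8: e = malloc(6) -> e = 5; heap: [0-4 ALLOC][5-10 ALLOC][11-11 FREE][12-17 ALLOC][18-23 FREE][24-26 ALLOC][27-37 FREE]
free(c): c = 12 -> block [12-17 ALLOC]; mark free, coalesce with adjacent free neighbors -> [0-4 ALLOC][5-10 ALLOC][11-23 FREE][24-26 ALLOC][27-37 FREE]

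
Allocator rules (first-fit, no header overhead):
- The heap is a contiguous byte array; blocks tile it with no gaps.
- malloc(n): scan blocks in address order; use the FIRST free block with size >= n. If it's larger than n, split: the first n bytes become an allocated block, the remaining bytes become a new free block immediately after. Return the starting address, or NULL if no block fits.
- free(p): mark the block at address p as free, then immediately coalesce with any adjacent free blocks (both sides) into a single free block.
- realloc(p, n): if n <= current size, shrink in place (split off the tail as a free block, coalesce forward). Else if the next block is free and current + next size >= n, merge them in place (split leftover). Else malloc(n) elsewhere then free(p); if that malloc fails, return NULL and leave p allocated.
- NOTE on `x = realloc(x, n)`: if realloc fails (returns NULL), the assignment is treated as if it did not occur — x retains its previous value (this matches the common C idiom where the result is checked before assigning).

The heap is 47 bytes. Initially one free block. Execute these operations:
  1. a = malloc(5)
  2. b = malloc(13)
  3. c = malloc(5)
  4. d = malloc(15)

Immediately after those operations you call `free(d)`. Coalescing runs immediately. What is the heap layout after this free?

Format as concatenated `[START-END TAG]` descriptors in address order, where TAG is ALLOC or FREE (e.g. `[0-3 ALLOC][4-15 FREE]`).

Op 1: a = malloc(5) -> a = 0; heap: [0-4 ALLOC][5-46 FREE]
Op 2: b = malloc(13) -> b = 5; heap: [0-4 ALLOC][5-17 ALLOC][18-46 FREE]
Op 3: c = malloc(5) -> c = 18; heap: [0-4 ALLOC][5-17 ALLOC][18-22 ALLOC][23-46 FREE]
Op 4: d = malloc(15) -> d = 23; heap: [0-4 ALLOC][5-17 ALLOC][18-22 ALLOC][23-37 ALLOC][38-46 FREE]
free(d): d = 23 -> block [23-37 ALLOC]; mark free, coalesce with adjacent free neighbors -> [0-4 ALLOC][5-17 ALLOC][18-22 ALLOC][23-46 FREE]

Answer: [0-4 ALLOC][5-17 ALLOC][18-22 ALLOC][23-46 FREE]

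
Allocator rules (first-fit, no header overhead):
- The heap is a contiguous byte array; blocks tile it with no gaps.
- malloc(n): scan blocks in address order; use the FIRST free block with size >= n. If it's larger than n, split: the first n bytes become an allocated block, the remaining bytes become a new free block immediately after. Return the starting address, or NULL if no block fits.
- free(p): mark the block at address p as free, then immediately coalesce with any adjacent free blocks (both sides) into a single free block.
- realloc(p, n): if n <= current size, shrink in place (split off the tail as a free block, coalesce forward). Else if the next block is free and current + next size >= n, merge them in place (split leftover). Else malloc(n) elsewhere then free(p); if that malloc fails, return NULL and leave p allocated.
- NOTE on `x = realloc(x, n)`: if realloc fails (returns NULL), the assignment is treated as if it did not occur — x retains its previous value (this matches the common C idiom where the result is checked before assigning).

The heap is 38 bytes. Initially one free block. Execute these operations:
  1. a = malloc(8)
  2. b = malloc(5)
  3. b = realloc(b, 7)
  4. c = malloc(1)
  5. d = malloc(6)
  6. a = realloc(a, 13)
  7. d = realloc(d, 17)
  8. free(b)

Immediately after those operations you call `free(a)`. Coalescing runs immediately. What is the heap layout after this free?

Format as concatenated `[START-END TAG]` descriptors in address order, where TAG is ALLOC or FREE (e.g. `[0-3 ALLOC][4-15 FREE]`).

Op 1: a = malloc(8) -> a = 0; heap: [0-7 ALLOC][8-37 FREE]
Op 2: b = malloc(5) -> b = 8; heap: [0-7 ALLOC][8-12 ALLOC][13-37 FREE]
Op 3: b = realloc(b, 7) -> b = 8; heap: [0-7 ALLOC][8-14 ALLOC][15-37 FREE]
Op 4: c = malloc(1) -> c = 15; heap: [0-7 ALLOC][8-14 ALLOC][15-15 ALLOC][16-37 FREE]
Op 5: d = malloc(6) -> d = 16; heap: [0-7 ALLOC][8-14 ALLOC][15-15 ALLOC][16-21 ALLOC][22-37 FREE]
Op 6: a = realloc(a, 13) -> a = 22; heap: [0-7 FREE][8-14 ALLOC][15-15 ALLOC][16-21 ALLOC][22-34 ALLOC][35-37 FREE]
Op 7: d = realloc(d, 17) -> NULL (d unchanged); heap: [0-7 FREE][8-14 ALLOC][15-15 ALLOC][16-21 ALLOC][22-34 ALLOC][35-37 FREE]
Op 8: free(b) -> (freed b); heap: [0-14 FREE][15-15 ALLOC][16-21 ALLOC][22-34 ALLOC][35-37 FREE]
free(a): a = 22 -> block [22-34 ALLOC]; mark free, coalesce with adjacent free neighbors -> [0-14 FREE][15-15 ALLOC][16-21 ALLOC][22-37 FREE]

Answer: [0-14 FREE][15-15 ALLOC][16-21 ALLOC][22-37 FREE]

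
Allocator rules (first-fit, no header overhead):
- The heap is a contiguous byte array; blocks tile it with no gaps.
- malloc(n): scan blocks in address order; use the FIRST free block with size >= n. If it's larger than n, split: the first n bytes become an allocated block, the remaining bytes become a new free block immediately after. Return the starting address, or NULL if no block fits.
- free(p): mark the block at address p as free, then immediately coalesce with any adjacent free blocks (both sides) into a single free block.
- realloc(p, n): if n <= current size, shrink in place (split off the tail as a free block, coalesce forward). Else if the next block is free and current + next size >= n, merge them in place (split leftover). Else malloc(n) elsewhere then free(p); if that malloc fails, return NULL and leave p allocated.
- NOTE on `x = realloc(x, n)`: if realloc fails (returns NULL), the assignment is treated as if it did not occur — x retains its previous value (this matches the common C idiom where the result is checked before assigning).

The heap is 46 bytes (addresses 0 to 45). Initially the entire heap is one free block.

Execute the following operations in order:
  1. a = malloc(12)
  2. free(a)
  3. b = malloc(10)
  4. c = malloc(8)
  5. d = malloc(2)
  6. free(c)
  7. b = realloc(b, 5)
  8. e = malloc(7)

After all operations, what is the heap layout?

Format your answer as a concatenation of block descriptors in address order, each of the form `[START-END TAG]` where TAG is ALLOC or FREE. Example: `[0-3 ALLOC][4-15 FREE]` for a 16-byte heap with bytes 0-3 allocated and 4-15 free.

Answer: [0-4 ALLOC][5-11 ALLOC][12-17 FREE][18-19 ALLOC][20-45 FREE]

Derivation:
Op 1: a = malloc(12) -> a = 0; heap: [0-11 ALLOC][12-45 FREE]
Op 2: free(a) -> (freed a); heap: [0-45 FREE]
Op 3: b = malloc(10) -> b = 0; heap: [0-9 ALLOC][10-45 FREE]
Op 4: c = malloc(8) -> c = 10; heap: [0-9 ALLOC][10-17 ALLOC][18-45 FREE]
Op 5: d = malloc(2) -> d = 18; heap: [0-9 ALLOC][10-17 ALLOC][18-19 ALLOC][20-45 FREE]
Op 6: free(c) -> (freed c); heap: [0-9 ALLOC][10-17 FREE][18-19 ALLOC][20-45 FREE]
Op 7: b = realloc(b, 5) -> b = 0; heap: [0-4 ALLOC][5-17 FREE][18-19 ALLOC][20-45 FREE]
Op 8: e = malloc(7) -> e = 5; heap: [0-4 ALLOC][5-11 ALLOC][12-17 FREE][18-19 ALLOC][20-45 FREE]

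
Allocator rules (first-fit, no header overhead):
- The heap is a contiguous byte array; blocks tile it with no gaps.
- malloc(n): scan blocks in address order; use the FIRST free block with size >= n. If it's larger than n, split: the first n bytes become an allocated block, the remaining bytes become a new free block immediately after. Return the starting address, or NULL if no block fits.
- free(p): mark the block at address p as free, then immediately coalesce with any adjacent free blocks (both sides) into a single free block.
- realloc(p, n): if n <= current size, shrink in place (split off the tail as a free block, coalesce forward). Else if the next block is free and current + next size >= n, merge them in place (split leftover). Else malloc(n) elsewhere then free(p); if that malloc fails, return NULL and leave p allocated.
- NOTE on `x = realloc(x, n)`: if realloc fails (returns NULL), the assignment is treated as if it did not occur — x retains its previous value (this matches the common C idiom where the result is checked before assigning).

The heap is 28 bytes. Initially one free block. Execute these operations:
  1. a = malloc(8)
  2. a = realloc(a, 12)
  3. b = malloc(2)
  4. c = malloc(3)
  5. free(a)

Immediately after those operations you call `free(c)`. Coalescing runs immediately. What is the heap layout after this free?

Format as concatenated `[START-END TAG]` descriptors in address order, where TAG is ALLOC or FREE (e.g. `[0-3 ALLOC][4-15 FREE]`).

Answer: [0-11 FREE][12-13 ALLOC][14-27 FREE]

Derivation:
Op 1: a = malloc(8) -> a = 0; heap: [0-7 ALLOC][8-27 FREE]
Op 2: a = realloc(a, 12) -> a = 0; heap: [0-11 ALLOC][12-27 FREE]
Op 3: b = malloc(2) -> b = 12; heap: [0-11 ALLOC][12-13 ALLOC][14-27 FREE]
Op 4: c = malloc(3) -> c = 14; heap: [0-11 ALLOC][12-13 ALLOC][14-16 ALLOC][17-27 FREE]
Op 5: free(a) -> (freed a); heap: [0-11 FREE][12-13 ALLOC][14-16 ALLOC][17-27 FREE]
free(c): c = 14 -> block [14-16 ALLOC]; mark free, coalesce with adjacent free neighbors -> [0-11 FREE][12-13 ALLOC][14-27 FREE]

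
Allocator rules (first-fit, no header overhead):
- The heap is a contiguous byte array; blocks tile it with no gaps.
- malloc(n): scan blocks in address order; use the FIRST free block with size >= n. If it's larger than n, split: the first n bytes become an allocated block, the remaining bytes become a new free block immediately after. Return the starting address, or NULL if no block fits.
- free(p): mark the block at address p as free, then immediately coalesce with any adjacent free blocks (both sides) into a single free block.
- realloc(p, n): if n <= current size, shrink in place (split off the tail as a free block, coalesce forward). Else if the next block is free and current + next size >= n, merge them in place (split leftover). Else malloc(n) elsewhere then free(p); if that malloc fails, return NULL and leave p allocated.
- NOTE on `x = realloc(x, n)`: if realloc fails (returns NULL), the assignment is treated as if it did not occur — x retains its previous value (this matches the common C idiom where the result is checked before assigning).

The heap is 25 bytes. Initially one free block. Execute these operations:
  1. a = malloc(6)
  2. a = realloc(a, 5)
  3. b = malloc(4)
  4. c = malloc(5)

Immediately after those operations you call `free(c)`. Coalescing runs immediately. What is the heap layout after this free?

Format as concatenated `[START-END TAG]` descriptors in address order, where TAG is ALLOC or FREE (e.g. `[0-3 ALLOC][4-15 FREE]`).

Answer: [0-4 ALLOC][5-8 ALLOC][9-24 FREE]

Derivation:
Op 1: a = malloc(6) -> a = 0; heap: [0-5 ALLOC][6-24 FREE]
Op 2: a = realloc(a, 5) -> a = 0; heap: [0-4 ALLOC][5-24 FREE]
Op 3: b = malloc(4) -> b = 5; heap: [0-4 ALLOC][5-8 ALLOC][9-24 FREE]
Op 4: c = malloc(5) -> c = 9; heap: [0-4 ALLOC][5-8 ALLOC][9-13 ALLOC][14-24 FREE]
free(c): c = 9 -> block [9-13 ALLOC]; mark free, coalesce with adjacent free neighbors -> [0-4 ALLOC][5-8 ALLOC][9-24 FREE]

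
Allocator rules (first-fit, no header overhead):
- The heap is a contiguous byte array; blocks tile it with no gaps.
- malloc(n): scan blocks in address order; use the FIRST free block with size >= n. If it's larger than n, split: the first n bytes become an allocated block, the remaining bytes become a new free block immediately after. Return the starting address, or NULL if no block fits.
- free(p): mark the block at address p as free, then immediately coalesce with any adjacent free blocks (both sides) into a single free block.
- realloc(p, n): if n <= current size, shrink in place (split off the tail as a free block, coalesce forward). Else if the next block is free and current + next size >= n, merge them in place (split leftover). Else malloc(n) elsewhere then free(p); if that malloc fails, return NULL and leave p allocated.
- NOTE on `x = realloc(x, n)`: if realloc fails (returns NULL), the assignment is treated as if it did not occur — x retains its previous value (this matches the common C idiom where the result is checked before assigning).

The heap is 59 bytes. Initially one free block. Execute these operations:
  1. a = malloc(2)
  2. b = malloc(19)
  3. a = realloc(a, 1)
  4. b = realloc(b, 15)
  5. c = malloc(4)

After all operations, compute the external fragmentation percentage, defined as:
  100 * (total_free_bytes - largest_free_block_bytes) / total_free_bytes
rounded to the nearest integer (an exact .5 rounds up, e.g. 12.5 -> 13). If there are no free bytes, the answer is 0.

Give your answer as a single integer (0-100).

Op 1: a = malloc(2) -> a = 0; heap: [0-1 ALLOC][2-58 FREE]
Op 2: b = malloc(19) -> b = 2; heap: [0-1 ALLOC][2-20 ALLOC][21-58 FREE]
Op 3: a = realloc(a, 1) -> a = 0; heap: [0-0 ALLOC][1-1 FREE][2-20 ALLOC][21-58 FREE]
Op 4: b = realloc(b, 15) -> b = 2; heap: [0-0 ALLOC][1-1 FREE][2-16 ALLOC][17-58 FREE]
Op 5: c = malloc(4) -> c = 17; heap: [0-0 ALLOC][1-1 FREE][2-16 ALLOC][17-20 ALLOC][21-58 FREE]
Free blocks: [1 38] total_free=39 largest=38 -> 100*(39-38)/39 = 100/39 ≈ 2.564 -> rounds to 3

Answer: 3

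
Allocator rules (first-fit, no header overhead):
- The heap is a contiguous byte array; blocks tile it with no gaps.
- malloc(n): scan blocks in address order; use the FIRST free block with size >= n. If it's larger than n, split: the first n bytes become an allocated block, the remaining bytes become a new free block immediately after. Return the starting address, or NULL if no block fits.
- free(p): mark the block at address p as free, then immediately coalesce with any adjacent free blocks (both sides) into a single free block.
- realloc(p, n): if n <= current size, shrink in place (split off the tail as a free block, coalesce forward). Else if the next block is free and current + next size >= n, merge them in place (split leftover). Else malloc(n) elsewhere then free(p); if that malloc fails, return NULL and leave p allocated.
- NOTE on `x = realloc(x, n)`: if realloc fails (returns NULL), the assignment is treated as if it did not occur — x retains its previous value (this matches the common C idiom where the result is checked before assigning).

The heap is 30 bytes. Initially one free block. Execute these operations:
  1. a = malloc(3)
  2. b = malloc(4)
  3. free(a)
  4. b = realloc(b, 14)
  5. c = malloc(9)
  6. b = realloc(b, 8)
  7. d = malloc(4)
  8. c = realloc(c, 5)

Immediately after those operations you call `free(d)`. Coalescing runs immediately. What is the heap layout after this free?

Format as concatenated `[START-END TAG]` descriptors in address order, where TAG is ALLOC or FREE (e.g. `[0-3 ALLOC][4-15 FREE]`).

Op 1: a = malloc(3) -> a = 0; heap: [0-2 ALLOC][3-29 FREE]
Op 2: b = malloc(4) -> b = 3; heap: [0-2 ALLOC][3-6 ALLOC][7-29 FREE]
Op 3: free(a) -> (freed a); heap: [0-2 FREE][3-6 ALLOC][7-29 FREE]
Op 4: b = realloc(b, 14) -> b = 3; heap: [0-2 FREE][3-16 ALLOC][17-29 FREE]
Op 5: c = malloc(9) -> c = 17; heap: [0-2 FREE][3-16 ALLOC][17-25 ALLOC][26-29 FREE]
Op 6: b = realloc(b, 8) -> b = 3; heap: [0-2 FREE][3-10 ALLOC][11-16 FREE][17-25 ALLOC][26-29 FREE]
Op 7: d = malloc(4) -> d = 11; heap: [0-2 FREE][3-10 ALLOC][11-14 ALLOC][15-16 FREE][17-25 ALLOC][26-29 FREE]
Op 8: c = realloc(c, 5) -> c = 17; heap: [0-2 FREE][3-10 ALLOC][11-14 ALLOC][15-16 FREE][17-21 ALLOC][22-29 FREE]
free(d): d = 11 -> block [11-14 ALLOC]; mark free, coalesce with adjacent free neighbors -> [0-2 FREE][3-10 ALLOC][11-16 FREE][17-21 ALLOC][22-29 FREE]

Answer: [0-2 FREE][3-10 ALLOC][11-16 FREE][17-21 ALLOC][22-29 FREE]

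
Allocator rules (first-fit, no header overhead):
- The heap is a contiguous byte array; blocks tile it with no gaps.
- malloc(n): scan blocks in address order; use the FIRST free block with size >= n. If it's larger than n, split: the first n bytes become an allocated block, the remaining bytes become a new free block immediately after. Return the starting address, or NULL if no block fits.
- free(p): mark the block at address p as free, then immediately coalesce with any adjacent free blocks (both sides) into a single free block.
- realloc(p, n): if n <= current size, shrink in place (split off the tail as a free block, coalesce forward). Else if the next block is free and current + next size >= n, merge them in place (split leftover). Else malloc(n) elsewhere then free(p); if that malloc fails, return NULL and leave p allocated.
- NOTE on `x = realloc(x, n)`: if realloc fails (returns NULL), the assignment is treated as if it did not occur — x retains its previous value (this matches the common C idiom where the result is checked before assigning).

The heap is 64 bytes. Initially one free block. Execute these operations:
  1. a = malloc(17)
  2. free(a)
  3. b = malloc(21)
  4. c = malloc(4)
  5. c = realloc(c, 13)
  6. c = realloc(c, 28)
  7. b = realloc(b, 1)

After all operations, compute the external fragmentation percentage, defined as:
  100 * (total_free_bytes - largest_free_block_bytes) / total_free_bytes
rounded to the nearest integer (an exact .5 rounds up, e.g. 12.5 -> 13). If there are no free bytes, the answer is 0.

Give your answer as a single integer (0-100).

Op 1: a = malloc(17) -> a = 0; heap: [0-16 ALLOC][17-63 FREE]
Op 2: free(a) -> (freed a); heap: [0-63 FREE]
Op 3: b = malloc(21) -> b = 0; heap: [0-20 ALLOC][21-63 FREE]
Op 4: c = malloc(4) -> c = 21; heap: [0-20 ALLOC][21-24 ALLOC][25-63 FREE]
Op 5: c = realloc(c, 13) -> c = 21; heap: [0-20 ALLOC][21-33 ALLOC][34-63 FREE]
Op 6: c = realloc(c, 28) -> c = 21; heap: [0-20 ALLOC][21-48 ALLOC][49-63 FREE]
Op 7: b = realloc(b, 1) -> b = 0; heap: [0-0 ALLOC][1-20 FREE][21-48 ALLOC][49-63 FREE]
Free blocks: [20 15] total_free=35 largest=20 -> 100*(35-20)/35 = 1500/35 ≈ 42.857 -> rounds to 43

Answer: 43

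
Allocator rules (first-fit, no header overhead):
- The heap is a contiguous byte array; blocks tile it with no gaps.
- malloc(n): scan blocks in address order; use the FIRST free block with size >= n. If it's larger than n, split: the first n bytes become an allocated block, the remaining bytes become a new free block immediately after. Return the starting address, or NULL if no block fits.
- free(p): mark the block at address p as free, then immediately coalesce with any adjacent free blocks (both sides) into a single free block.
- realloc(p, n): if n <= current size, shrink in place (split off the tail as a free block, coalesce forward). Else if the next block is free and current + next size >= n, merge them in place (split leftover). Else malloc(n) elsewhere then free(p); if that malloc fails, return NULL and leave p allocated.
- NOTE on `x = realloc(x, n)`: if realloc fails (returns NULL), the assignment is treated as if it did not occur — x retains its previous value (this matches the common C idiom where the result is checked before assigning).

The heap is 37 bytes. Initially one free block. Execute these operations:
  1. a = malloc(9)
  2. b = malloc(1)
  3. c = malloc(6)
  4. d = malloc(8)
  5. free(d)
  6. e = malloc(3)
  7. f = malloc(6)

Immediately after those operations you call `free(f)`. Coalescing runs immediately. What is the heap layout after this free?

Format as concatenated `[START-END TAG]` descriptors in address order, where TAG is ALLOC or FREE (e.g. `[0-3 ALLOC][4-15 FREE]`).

Op 1: a = malloc(9) -> a = 0; heap: [0-8 ALLOC][9-36 FREE]
Op 2: b = malloc(1) -> b = 9; heap: [0-8 ALLOC][9-9 ALLOC][10-36 FREE]
Op 3: c = malloc(6) -> c = 10; heap: [0-8 ALLOC][9-9 ALLOC][10-15 ALLOC][16-36 FREE]
Op 4: d = malloc(8) -> d = 16; heap: [0-8 ALLOC][9-9 ALLOC][10-15 ALLOC][16-23 ALLOC][24-36 FREE]
Op 5: free(d) -> (freed d); heap: [0-8 ALLOC][9-9 ALLOC][10-15 ALLOC][16-36 FREE]
Op 6: e = malloc(3) -> e = 16; heap: [0-8 ALLOC][9-9 ALLOC][10-15 ALLOC][16-18 ALLOC][19-36 FREE]
Op 7: f = malloc(6) -> f = 19; heap: [0-8 ALLOC][9-9 ALLOC][10-15 ALLOC][16-18 ALLOC][19-24 ALLOC][25-36 FREE]
free(f): f = 19 -> block [19-24 ALLOC]; mark free, coalesce with adjacent free neighbors -> [0-8 ALLOC][9-9 ALLOC][10-15 ALLOC][16-18 ALLOC][19-36 FREE]

Answer: [0-8 ALLOC][9-9 ALLOC][10-15 ALLOC][16-18 ALLOC][19-36 FREE]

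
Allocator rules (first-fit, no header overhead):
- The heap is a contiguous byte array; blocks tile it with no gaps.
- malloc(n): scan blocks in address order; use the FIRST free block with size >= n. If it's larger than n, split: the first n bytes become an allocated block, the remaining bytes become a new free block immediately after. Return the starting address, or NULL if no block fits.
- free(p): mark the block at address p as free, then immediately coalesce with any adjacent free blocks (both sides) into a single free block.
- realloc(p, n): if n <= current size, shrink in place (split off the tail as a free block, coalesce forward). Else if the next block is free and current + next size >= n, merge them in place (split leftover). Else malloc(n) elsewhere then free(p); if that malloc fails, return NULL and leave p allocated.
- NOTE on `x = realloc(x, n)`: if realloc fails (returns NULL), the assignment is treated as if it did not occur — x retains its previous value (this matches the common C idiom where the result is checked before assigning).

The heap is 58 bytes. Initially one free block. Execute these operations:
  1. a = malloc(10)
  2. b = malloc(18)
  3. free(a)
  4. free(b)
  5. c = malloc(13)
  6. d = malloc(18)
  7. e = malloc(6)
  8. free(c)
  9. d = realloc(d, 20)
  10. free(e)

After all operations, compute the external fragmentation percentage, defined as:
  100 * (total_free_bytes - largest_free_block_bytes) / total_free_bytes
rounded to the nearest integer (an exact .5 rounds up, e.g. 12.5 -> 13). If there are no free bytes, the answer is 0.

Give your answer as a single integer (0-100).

Answer: 3

Derivation:
Op 1: a = malloc(10) -> a = 0; heap: [0-9 ALLOC][10-57 FREE]
Op 2: b = malloc(18) -> b = 10; heap: [0-9 ALLOC][10-27 ALLOC][28-57 FREE]
Op 3: free(a) -> (freed a); heap: [0-9 FREE][10-27 ALLOC][28-57 FREE]
Op 4: free(b) -> (freed b); heap: [0-57 FREE]
Op 5: c = malloc(13) -> c = 0; heap: [0-12 ALLOC][13-57 FREE]
Op 6: d = malloc(18) -> d = 13; heap: [0-12 ALLOC][13-30 ALLOC][31-57 FREE]
Op 7: e = malloc(6) -> e = 31; heap: [0-12 ALLOC][13-30 ALLOC][31-36 ALLOC][37-57 FREE]
Op 8: free(c) -> (freed c); heap: [0-12 FREE][13-30 ALLOC][31-36 ALLOC][37-57 FREE]
Op 9: d = realloc(d, 20) -> d = 37; heap: [0-30 FREE][31-36 ALLOC][37-56 ALLOC][57-57 FREE]
Op 10: free(e) -> (freed e); heap: [0-36 FREE][37-56 ALLOC][57-57 FREE]
Free blocks: [37 1] total_free=38 largest=37 -> 100*(38-37)/38 = 100/38 ≈ 2.632 -> rounds to 3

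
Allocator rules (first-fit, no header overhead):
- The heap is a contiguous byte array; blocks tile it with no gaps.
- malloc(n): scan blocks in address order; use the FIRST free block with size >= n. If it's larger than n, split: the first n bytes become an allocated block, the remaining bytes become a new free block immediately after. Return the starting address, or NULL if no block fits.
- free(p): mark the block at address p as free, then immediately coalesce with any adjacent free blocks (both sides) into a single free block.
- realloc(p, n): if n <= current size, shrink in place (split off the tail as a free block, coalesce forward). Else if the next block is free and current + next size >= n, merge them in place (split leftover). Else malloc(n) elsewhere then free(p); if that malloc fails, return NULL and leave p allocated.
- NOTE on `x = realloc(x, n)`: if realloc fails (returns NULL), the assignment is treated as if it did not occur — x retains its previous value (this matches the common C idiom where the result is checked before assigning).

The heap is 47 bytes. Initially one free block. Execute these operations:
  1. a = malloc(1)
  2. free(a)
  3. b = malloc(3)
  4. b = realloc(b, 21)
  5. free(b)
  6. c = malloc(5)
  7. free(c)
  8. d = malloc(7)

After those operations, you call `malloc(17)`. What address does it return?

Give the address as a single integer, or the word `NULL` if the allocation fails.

Op 1: a = malloc(1) -> a = 0; heap: [0-0 ALLOC][1-46 FREE]
Op 2: free(a) -> (freed a); heap: [0-46 FREE]
Op 3: b = malloc(3) -> b = 0; heap: [0-2 ALLOC][3-46 FREE]
Op 4: b = realloc(b, 21) -> b = 0; heap: [0-20 ALLOC][21-46 FREE]
Op 5: free(b) -> (freed b); heap: [0-46 FREE]
Op 6: c = malloc(5) -> c = 0; heap: [0-4 ALLOC][5-46 FREE]
Op 7: free(c) -> (freed c); heap: [0-46 FREE]
Op 8: d = malloc(7) -> d = 0; heap: [0-6 ALLOC][7-46 FREE]
malloc(17): first-fit scan over [0-6 ALLOC][7-46 FREE] -> 7

Answer: 7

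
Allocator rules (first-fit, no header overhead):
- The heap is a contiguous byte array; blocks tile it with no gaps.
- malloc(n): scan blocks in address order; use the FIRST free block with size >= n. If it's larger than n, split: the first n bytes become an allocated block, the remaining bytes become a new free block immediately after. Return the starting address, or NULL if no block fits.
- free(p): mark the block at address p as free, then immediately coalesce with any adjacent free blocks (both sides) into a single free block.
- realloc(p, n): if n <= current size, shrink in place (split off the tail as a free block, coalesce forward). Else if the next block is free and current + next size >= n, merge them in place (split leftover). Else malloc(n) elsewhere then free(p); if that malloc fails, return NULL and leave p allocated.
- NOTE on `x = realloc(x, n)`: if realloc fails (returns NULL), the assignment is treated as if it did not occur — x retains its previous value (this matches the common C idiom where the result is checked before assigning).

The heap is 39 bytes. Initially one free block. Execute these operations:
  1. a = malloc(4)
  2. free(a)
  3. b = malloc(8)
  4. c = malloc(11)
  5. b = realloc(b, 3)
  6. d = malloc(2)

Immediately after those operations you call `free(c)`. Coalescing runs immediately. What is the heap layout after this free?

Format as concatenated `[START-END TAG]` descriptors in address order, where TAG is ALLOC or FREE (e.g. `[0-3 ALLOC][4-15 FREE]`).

Answer: [0-2 ALLOC][3-4 ALLOC][5-38 FREE]

Derivation:
Op 1: a = malloc(4) -> a = 0; heap: [0-3 ALLOC][4-38 FREE]
Op 2: free(a) -> (freed a); heap: [0-38 FREE]
Op 3: b = malloc(8) -> b = 0; heap: [0-7 ALLOC][8-38 FREE]
Op 4: c = malloc(11) -> c = 8; heap: [0-7 ALLOC][8-18 ALLOC][19-38 FREE]
Op 5: b = realloc(b, 3) -> b = 0; heap: [0-2 ALLOC][3-7 FREE][8-18 ALLOC][19-38 FREE]
Op 6: d = malloc(2) -> d = 3; heap: [0-2 ALLOC][3-4 ALLOC][5-7 FREE][8-18 ALLOC][19-38 FREE]
free(c): c = 8 -> block [8-18 ALLOC]; mark free, coalesce with adjacent free neighbors -> [0-2 ALLOC][3-4 ALLOC][5-38 FREE]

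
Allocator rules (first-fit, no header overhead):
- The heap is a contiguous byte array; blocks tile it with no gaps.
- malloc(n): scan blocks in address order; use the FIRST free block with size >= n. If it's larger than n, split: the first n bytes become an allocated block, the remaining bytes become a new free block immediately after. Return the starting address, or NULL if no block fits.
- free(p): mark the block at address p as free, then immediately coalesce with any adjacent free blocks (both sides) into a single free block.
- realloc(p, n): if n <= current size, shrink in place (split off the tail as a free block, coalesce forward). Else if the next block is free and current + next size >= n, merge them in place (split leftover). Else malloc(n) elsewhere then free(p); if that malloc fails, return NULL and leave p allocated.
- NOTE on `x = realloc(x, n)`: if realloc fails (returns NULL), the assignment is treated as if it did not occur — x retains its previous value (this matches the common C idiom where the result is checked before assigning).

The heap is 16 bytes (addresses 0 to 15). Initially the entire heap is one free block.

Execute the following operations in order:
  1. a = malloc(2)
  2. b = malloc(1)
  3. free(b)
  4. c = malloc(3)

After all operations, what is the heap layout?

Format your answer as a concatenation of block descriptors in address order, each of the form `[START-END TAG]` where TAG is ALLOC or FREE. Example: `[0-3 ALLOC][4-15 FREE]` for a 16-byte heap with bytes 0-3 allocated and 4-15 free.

Answer: [0-1 ALLOC][2-4 ALLOC][5-15 FREE]

Derivation:
Op 1: a = malloc(2) -> a = 0; heap: [0-1 ALLOC][2-15 FREE]
Op 2: b = malloc(1) -> b = 2; heap: [0-1 ALLOC][2-2 ALLOC][3-15 FREE]
Op 3: free(b) -> (freed b); heap: [0-1 ALLOC][2-15 FREE]
Op 4: c = malloc(3) -> c = 2; heap: [0-1 ALLOC][2-4 ALLOC][5-15 FREE]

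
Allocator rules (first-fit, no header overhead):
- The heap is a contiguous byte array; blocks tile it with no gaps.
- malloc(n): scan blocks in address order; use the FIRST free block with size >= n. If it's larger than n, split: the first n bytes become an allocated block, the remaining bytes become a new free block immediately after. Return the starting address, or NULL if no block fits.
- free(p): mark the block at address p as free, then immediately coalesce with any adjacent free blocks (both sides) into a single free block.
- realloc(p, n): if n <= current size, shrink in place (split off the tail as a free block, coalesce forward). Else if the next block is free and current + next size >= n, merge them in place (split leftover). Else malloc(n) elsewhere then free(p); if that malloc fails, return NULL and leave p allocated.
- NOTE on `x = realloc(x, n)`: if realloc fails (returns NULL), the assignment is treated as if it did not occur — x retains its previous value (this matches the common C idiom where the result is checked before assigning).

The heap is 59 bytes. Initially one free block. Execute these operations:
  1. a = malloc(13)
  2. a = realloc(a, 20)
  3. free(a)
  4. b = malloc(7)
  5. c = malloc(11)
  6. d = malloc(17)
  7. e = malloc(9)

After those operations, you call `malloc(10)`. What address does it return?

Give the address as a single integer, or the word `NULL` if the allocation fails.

Op 1: a = malloc(13) -> a = 0; heap: [0-12 ALLOC][13-58 FREE]
Op 2: a = realloc(a, 20) -> a = 0; heap: [0-19 ALLOC][20-58 FREE]
Op 3: free(a) -> (freed a); heap: [0-58 FREE]
Op 4: b = malloc(7) -> b = 0; heap: [0-6 ALLOC][7-58 FREE]
Op 5: c = malloc(11) -> c = 7; heap: [0-6 ALLOC][7-17 ALLOC][18-58 FREE]
Op 6: d = malloc(17) -> d = 18; heap: [0-6 ALLOC][7-17 ALLOC][18-34 ALLOC][35-58 FREE]
Op 7: e = malloc(9) -> e = 35; heap: [0-6 ALLOC][7-17 ALLOC][18-34 ALLOC][35-43 ALLOC][44-58 FREE]
malloc(10): first-fit scan over [0-6 ALLOC][7-17 ALLOC][18-34 ALLOC][35-43 ALLOC][44-58 FREE] -> 44

Answer: 44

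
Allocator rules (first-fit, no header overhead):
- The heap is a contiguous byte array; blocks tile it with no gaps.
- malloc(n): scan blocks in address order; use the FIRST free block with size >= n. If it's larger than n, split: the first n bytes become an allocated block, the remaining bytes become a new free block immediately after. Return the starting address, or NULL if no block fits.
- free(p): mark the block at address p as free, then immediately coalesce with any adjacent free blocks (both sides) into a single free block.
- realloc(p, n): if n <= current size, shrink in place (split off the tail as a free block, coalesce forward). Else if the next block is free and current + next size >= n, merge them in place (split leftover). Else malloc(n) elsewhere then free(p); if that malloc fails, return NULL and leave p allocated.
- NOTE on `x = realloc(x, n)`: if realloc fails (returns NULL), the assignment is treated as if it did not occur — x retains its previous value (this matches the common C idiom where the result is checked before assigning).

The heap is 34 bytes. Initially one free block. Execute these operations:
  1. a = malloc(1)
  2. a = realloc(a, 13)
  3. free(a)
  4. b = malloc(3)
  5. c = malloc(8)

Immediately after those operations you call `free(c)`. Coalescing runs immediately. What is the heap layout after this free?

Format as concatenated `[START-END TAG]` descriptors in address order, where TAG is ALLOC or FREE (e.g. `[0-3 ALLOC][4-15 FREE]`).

Answer: [0-2 ALLOC][3-33 FREE]

Derivation:
Op 1: a = malloc(1) -> a = 0; heap: [0-0 ALLOC][1-33 FREE]
Op 2: a = realloc(a, 13) -> a = 0; heap: [0-12 ALLOC][13-33 FREE]
Op 3: free(a) -> (freed a); heap: [0-33 FREE]
Op 4: b = malloc(3) -> b = 0; heap: [0-2 ALLOC][3-33 FREE]
Op 5: c = malloc(8) -> c = 3; heap: [0-2 ALLOC][3-10 ALLOC][11-33 FREE]
free(c): c = 3 -> block [3-10 ALLOC]; mark free, coalesce with adjacent free neighbors -> [0-2 ALLOC][3-33 FREE]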